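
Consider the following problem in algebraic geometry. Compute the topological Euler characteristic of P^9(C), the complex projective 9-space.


The complex projective space P^9 has one cell in each even real dimension 0, 2, ..., 18.
The cohomology groups are H^{2k}(P^9) = Z for k = 0,...,9, and 0 otherwise.
Euler characteristic = sum of Betti numbers = 1 per even-dimensional cohomology group.
chi(P^9) = 9 + 1 = 10

10


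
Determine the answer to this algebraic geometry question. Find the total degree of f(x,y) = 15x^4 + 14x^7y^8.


Examine each term for its total degree (sum of exponents).
  Term '15x^4' has total degree 4+0 = 4.
  Term '14x^7y^8' has total degree 7+8 = 15.
The maximum total degree among all terms is 15.

15


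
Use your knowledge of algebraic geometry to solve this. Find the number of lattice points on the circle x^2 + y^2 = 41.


Systematically check integer values of x where x^2 <= 41.
For each valid x, check if 41 - x^2 is a perfect square.
x=4: 41 - 16 = 25, sqrt = 5 (valid)
x=5: 41 - 25 = 16, sqrt = 4 (valid)
Total integer solutions found: 8

8


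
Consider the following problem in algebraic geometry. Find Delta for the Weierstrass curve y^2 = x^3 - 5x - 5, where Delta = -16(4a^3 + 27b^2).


Compute each component:
4a^3 = 4*(-5)^3 = 4*(-125) = -500
27b^2 = 27*(-5)^2 = 27*25 = 675
4a^3 + 27b^2 = -500 + 675 = 175
Delta = -16*175 = -2800

-2800


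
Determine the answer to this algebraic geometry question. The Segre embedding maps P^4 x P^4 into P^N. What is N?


The Segre embedding maps P^m x P^n into P^N via
all products of coordinates from each factor.
N = (m+1)(n+1) - 1
N = (4+1)(4+1) - 1
N = 5*5 - 1
N = 25 - 1 = 24

24


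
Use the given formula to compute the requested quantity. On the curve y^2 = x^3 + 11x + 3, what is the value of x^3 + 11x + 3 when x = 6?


Compute x^3 + 11x + 3 at x = 6:
x^3 = 6^3 = 216
11*x = 11*6 = 66
Sum: 216 + 66 + 3 = 285

285


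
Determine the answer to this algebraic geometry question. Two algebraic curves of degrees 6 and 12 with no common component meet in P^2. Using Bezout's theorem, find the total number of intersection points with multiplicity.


Bezout's theorem states the intersection count equals the product of degrees.
Intersection count = 6 * 12 = 72

72


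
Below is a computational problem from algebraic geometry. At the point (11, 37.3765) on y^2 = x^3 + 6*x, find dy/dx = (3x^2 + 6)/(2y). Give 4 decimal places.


Using implicit differentiation of y^2 = x^3 + 6*x:
2y * dy/dx = 3x^2 + 6
dy/dx = (3x^2 + 6)/(2y)
Numerator: 3*11^2 + 6 = 369
Denominator: 2*37.3765 = 74.753
dy/dx = 369/74.753 = 4.9363

4.9363


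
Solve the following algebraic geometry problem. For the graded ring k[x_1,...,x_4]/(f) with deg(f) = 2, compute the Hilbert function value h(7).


For R = k[x_1,...,x_n]/(f) with f homogeneous of degree e:
The Hilbert series is (1 - t^e)/(1 - t)^n.
So h(d) = C(d+n-1, n-1) - C(d-e+n-1, n-1) for d >= e.
With n=4, e=2, d=7:
C(7+4-1, 4-1) = C(10, 3) = 120
C(7-2+4-1, 4-1) = C(8, 3) = 56
h(7) = 120 - 56 = 64

64


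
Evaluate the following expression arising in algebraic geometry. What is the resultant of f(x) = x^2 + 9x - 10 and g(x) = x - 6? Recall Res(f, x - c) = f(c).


For Res(f, x - c), we evaluate f at x = c.
f(6) = 6^2 + 9*6 - 10
= 36 + 54 - 10
= 90 - 10 = 80
Res(f, g) = 80

80


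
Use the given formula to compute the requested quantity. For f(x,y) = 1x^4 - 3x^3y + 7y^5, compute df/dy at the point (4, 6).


df/dy = (-3)*x^3 + 5*7*y^4
At (4,6): (-3)*4^3 + 5*7*6^4
= -192 + 45360
= 45168

45168


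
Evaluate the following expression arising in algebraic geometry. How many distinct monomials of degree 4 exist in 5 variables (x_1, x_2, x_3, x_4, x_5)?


The number of degree-4 monomials in 5 variables is C(d+n-1, n-1).
= C(4+5-1, 5-1) = C(8, 4)
= 70

70


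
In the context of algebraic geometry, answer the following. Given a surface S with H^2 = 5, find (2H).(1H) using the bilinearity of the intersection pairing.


Using bilinearity of the intersection pairing on a surface S:
(aH).(bH) = ab * (H.H)
We have H^2 = 5.
D.E = (2H).(1H) = 2*1*5
= 2*5
= 10

10


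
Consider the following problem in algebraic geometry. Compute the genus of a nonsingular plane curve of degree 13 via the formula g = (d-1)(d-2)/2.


Using the genus formula for smooth plane curves:
g = (d-1)(d-2)/2
g = (13-1)(13-2)/2
g = 12*11/2
g = 132/2 = 66

66


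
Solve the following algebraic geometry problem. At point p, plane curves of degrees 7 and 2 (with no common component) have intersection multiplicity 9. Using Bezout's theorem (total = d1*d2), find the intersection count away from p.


By Bezout's theorem, the total intersection number is d1 * d2.
Total = 7 * 2 = 14
Intersection multiplicity at p = 9
Remaining intersections = 14 - 9 = 5

5


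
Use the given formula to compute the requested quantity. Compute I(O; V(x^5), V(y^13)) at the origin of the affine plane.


The intersection multiplicity of V(x^a) and V(y^b) at the origin is:
I(O; V(x^5), V(y^13)) = dim_k(k[x,y]/(x^5, y^13))
A basis for k[x,y]/(x^5, y^13) is the set of monomials x^i * y^j
where 0 <= i < 5 and 0 <= j < 13.
The number of such monomials is 5 * 13 = 65

65


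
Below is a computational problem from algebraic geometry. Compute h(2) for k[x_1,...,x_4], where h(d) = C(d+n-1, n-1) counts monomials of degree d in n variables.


The Hilbert function for the polynomial ring in 4 variables is:
h(d) = C(d+n-1, n-1)
h(2) = C(2+4-1, 4-1) = C(5, 3)
= 5! / (3! * 2!)
= 10

10


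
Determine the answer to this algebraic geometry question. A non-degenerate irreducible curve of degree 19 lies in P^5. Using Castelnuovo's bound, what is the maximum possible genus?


Castelnuovo's bound: write d - 1 = m(r-1) + epsilon with 0 <= epsilon < r-1.
d - 1 = 19 - 1 = 18
r - 1 = 5 - 1 = 4
18 = 4*4 + 2, so m = 4, epsilon = 2
pi(d, r) = m(m-1)(r-1)/2 + m*epsilon
= 4*3*4/2 + 4*2
= 48/2 + 8
= 24 + 8 = 32

32


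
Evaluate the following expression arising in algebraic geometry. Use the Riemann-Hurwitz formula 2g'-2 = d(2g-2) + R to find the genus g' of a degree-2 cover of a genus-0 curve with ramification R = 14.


Riemann-Hurwitz formula: 2g' - 2 = d(2g - 2) + R
Given: d = 2, g = 0, R = 14
2g' - 2 = 2*(2*0 - 2) + 14
2g' - 2 = 2*(-2) + 14
2g' - 2 = -4 + 14 = 10
2g' = 12
g' = 6

6


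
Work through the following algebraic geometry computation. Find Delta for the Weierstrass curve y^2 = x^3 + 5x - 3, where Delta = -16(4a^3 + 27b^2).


Compute each component:
4a^3 = 4*5^3 = 4*125 = 500
27b^2 = 27*(-3)^2 = 27*9 = 243
4a^3 + 27b^2 = 500 + 243 = 743
Delta = -16*743 = -11888

-11888


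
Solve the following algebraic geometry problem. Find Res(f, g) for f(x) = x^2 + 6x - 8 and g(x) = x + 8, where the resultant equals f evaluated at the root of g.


For Res(f, x - c), we evaluate f at x = c.
f(-8) = (-8)^2 + 6*(-8) - 8
= 64 - 48 - 8
= 16 - 8 = 8
Res(f, g) = 8

8


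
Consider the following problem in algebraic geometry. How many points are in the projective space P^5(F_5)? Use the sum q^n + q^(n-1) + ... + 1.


P^5(F_5) has (q^(n+1) - 1)/(q - 1) points.
= 5^5 + 5^4 + 5^3 + 5^2 + 5^1 + 5^0
= 3125 + 625 + 125 + 25 + 5 + 1
= 3906

3906


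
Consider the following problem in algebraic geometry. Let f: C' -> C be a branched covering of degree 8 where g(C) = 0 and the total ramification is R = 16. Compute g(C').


Riemann-Hurwitz formula: 2g' - 2 = d(2g - 2) + R
Given: d = 8, g = 0, R = 16
2g' - 2 = 8*(2*0 - 2) + 16
2g' - 2 = 8*(-2) + 16
2g' - 2 = -16 + 16 = 0
2g' = 2
g' = 1

1


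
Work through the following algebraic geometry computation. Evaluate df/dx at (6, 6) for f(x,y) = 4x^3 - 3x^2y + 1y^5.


df/dx = 3*4*x^2 + 2*(-3)*x^1*y
At (6,6): 3*4*6^2 + 2*(-3)*6^1*6
= 432 - 216
= 216

216


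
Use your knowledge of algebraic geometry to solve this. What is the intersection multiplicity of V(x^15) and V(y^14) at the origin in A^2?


The intersection multiplicity of V(x^a) and V(y^b) at the origin is:
I(O; V(x^15), V(y^14)) = dim_k(k[x,y]/(x^15, y^14))
A basis for k[x,y]/(x^15, y^14) is the set of monomials x^i * y^j
where 0 <= i < 15 and 0 <= j < 14.
The number of such monomials is 15 * 14 = 210

210


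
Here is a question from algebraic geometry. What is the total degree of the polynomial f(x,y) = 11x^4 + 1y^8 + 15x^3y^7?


Examine each term for its total degree (sum of exponents).
  Term '11x^4' has total degree 4+0 = 4.
  Term '1y^8' has total degree 0+8 = 8.
  Term '15x^3y^7' has total degree 3+7 = 10.
The maximum total degree among all terms is 10.

10


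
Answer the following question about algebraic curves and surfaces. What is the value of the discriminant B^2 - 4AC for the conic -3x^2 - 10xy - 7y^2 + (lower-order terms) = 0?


The discriminant of a conic Ax^2 + Bxy + Cy^2 + ... = 0 is B^2 - 4AC.
B^2 = (-10)^2 = 100
4AC = 4*(-3)*(-7) = 84
Discriminant = 100 - 84 = 16

16


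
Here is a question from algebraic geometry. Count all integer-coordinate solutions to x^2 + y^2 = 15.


Systematically check integer values of x where x^2 <= 15.
For each valid x, check if 15 - x^2 is a perfect square.
Total integer solutions found: 0

0


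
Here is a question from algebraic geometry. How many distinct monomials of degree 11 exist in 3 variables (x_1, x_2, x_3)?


The number of degree-11 monomials in 3 variables is C(d+n-1, n-1).
= C(11+3-1, 3-1) = C(13, 2)
= 78

78


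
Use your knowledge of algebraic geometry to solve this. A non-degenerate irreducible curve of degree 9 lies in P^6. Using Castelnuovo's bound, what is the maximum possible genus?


Castelnuovo's bound: write d - 1 = m(r-1) + epsilon with 0 <= epsilon < r-1.
d - 1 = 9 - 1 = 8
r - 1 = 6 - 1 = 5
8 = 1*5 + 3, so m = 1, epsilon = 3
pi(d, r) = m(m-1)(r-1)/2 + m*epsilon
= 1*0*5/2 + 1*3
= 0/2 + 3
= 0 + 3 = 3

3


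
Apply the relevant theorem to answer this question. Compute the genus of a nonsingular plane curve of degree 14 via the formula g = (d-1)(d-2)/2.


Using the genus formula for smooth plane curves:
g = (d-1)(d-2)/2
g = (14-1)(14-2)/2
g = 13*12/2
g = 156/2 = 78

78


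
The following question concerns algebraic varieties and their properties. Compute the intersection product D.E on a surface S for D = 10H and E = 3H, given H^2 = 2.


Using bilinearity of the intersection pairing on a surface S:
(aH).(bH) = ab * (H.H)
We have H^2 = 2.
D.E = (10H).(3H) = 10*3*2
= 30*2
= 60

60


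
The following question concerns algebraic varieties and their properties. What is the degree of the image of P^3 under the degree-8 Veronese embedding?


The Veronese variety v_8(P^3) has degree d^r.
d^r = 8^3 = 512

512


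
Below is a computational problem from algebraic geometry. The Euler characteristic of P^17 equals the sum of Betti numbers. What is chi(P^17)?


The complex projective space P^17 has one cell in each even real dimension 0, 2, ..., 34.
The cohomology groups are H^{2k}(P^17) = Z for k = 0,...,17, and 0 otherwise.
Euler characteristic = sum of Betti numbers = 1 per even-dimensional cohomology group.
chi(P^17) = 17 + 1 = 18

18


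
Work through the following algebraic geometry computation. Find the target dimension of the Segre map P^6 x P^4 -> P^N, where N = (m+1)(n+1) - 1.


The Segre embedding maps P^m x P^n into P^N via
all products of coordinates from each factor.
N = (m+1)(n+1) - 1
N = (6+1)(4+1) - 1
N = 7*5 - 1
N = 35 - 1 = 34

34


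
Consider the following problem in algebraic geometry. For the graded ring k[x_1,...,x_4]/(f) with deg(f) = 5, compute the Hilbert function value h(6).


For R = k[x_1,...,x_n]/(f) with f homogeneous of degree e:
The Hilbert series is (1 - t^e)/(1 - t)^n.
So h(d) = C(d+n-1, n-1) - C(d-e+n-1, n-1) for d >= e.
With n=4, e=5, d=6:
C(6+4-1, 4-1) = C(9, 3) = 84
C(6-5+4-1, 4-1) = C(4, 3) = 4
h(6) = 84 - 4 = 80

80


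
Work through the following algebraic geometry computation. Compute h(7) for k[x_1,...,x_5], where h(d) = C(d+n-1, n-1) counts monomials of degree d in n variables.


The Hilbert function for the polynomial ring in 5 variables is:
h(d) = C(d+n-1, n-1)
h(7) = C(7+5-1, 5-1) = C(11, 4)
= 11! / (4! * 7!)
= 330

330


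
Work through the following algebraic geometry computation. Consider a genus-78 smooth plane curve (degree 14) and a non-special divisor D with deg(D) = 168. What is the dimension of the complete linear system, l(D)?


First, compute the genus of a smooth plane curve of degree 14:
g = (d-1)(d-2)/2 = (14-1)(14-2)/2 = 78
For a non-special divisor D (i.e., h^1(D) = 0), Riemann-Roch gives:
l(D) = deg(D) - g + 1
Since deg(D) = 168 >= 2g - 1 = 155, D is non-special.
l(D) = 168 - 78 + 1 = 91

91


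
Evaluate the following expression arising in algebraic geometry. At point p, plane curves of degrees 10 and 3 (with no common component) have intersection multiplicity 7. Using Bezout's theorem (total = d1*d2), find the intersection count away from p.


By Bezout's theorem, the total intersection number is d1 * d2.
Total = 10 * 3 = 30
Intersection multiplicity at p = 7
Remaining intersections = 30 - 7 = 23

23


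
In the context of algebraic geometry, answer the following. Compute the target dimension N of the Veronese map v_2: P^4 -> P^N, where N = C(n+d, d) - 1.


The Veronese embedding v_d: P^n -> P^N maps each point to all
degree-d monomials in n+1 homogeneous coordinates.
N = C(n+d, d) - 1
N = C(4+2, 2) - 1
N = C(6, 2) - 1
C(6, 2) = 15
N = 15 - 1 = 14

14


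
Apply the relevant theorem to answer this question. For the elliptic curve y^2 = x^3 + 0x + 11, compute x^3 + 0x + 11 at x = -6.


Compute x^3 + 0x + 11 at x = -6:
x^3 = (-6)^3 = -216
0*x = 0*(-6) = 0
Sum: -216 + 0 + 11 = -205

-205


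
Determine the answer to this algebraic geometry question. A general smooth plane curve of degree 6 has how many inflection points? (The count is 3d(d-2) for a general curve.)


For a general smooth plane curve C of degree d, the inflection points are
the intersection of C with its Hessian curve, which has degree 3(d-2).
By Bezout, the total intersection number is d * 3(d-2) = 6 * 12 = 72.
For a general curve every flex is ordinary, so each contributes
multiplicity 1 to C·Hess(C), and the number of distinct inflection
points is 3d(d-2).
Inflection points = 3*6*(6-2) = 3*6*4 = 72

72


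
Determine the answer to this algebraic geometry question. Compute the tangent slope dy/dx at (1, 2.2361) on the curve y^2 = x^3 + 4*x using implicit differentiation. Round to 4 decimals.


Using implicit differentiation of y^2 = x^3 + 4*x:
2y * dy/dx = 3x^2 + 4
dy/dx = (3x^2 + 4)/(2y)
Numerator: 3*1^2 + 4 = 7
Denominator: 2*2.2361 = 4.4722
dy/dx = 7/4.4722 = 1.5652

1.5652


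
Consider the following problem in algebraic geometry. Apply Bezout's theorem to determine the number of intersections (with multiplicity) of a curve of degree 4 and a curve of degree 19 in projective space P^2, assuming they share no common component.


Bezout's theorem states the intersection count equals the product of degrees.
Intersection count = 4 * 19 = 76

76


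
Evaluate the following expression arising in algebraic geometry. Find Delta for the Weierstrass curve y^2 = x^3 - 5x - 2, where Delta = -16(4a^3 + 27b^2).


Compute each component:
4a^3 = 4*(-5)^3 = 4*(-125) = -500
27b^2 = 27*(-2)^2 = 27*4 = 108
4a^3 + 27b^2 = -500 + 108 = -392
Delta = -16*(-392) = 6272

6272


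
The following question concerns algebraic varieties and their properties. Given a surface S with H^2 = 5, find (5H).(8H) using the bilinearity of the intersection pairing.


Using bilinearity of the intersection pairing on a surface S:
(aH).(bH) = ab * (H.H)
We have H^2 = 5.
D.E = (5H).(8H) = 5*8*5
= 40*5
= 200

200


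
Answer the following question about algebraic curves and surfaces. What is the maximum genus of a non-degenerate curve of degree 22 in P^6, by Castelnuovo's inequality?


Castelnuovo's bound: write d - 1 = m(r-1) + epsilon with 0 <= epsilon < r-1.
d - 1 = 22 - 1 = 21
r - 1 = 6 - 1 = 5
21 = 4*5 + 1, so m = 4, epsilon = 1
pi(d, r) = m(m-1)(r-1)/2 + m*epsilon
= 4*3*5/2 + 4*1
= 60/2 + 4
= 30 + 4 = 34

34


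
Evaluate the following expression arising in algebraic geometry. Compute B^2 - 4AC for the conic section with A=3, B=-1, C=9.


The discriminant of a conic Ax^2 + Bxy + Cy^2 + ... = 0 is B^2 - 4AC.
B^2 = (-1)^2 = 1
4AC = 4*3*9 = 108
Discriminant = 1 - 108 = -107

-107


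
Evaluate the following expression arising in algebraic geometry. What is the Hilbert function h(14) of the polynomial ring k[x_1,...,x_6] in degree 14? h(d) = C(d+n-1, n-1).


The Hilbert function for the polynomial ring in 6 variables is:
h(d) = C(d+n-1, n-1)
h(14) = C(14+6-1, 6-1) = C(19, 5)
= 19! / (5! * 14!)
= 11628

11628


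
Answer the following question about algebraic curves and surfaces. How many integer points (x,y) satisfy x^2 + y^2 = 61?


Systematically check integer values of x where x^2 <= 61.
For each valid x, check if 61 - x^2 is a perfect square.
x=5: 61 - 25 = 36, sqrt = 6 (valid)
x=6: 61 - 36 = 25, sqrt = 5 (valid)
Total integer solutions found: 8

8


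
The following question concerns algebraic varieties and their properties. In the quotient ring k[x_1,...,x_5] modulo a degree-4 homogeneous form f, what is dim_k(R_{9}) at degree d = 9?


For R = k[x_1,...,x_n]/(f) with f homogeneous of degree e:
The Hilbert series is (1 - t^e)/(1 - t)^n.
So h(d) = C(d+n-1, n-1) - C(d-e+n-1, n-1) for d >= e.
With n=5, e=4, d=9:
C(9+5-1, 5-1) = C(13, 4) = 715
C(9-4+5-1, 5-1) = C(9, 4) = 126
h(9) = 715 - 126 = 589

589


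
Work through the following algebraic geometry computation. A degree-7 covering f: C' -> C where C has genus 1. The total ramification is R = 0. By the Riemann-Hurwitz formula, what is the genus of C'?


Riemann-Hurwitz formula: 2g' - 2 = d(2g - 2) + R
Given: d = 7, g = 1, R = 0
2g' - 2 = 7*(2*1 - 2) + 0
2g' - 2 = 7*0 + 0
2g' - 2 = 0 + 0 = 0
2g' = 2
g' = 1

1


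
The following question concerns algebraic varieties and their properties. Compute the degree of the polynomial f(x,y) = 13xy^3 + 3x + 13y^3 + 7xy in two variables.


Examine each term for its total degree (sum of exponents).
  Term '13xy^3' has total degree 1+3 = 4.
  Term '3x' has total degree 1+0 = 1.
  Term '13y^3' has total degree 0+3 = 3.
  Term '7xy' has total degree 1+1 = 2.
The maximum total degree among all terms is 4.

4


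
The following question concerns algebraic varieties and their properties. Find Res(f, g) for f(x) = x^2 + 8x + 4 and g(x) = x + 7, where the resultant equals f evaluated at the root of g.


For Res(f, x - c), we evaluate f at x = c.
f(-7) = (-7)^2 + 8*(-7) + 4
= 49 - 56 + 4
= -7 + 4 = -3
Res(f, g) = -3

-3


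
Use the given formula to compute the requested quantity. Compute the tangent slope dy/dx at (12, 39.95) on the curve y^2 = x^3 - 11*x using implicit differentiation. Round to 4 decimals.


Using implicit differentiation of y^2 = x^3 - 11*x:
2y * dy/dx = 3x^2 - 11
dy/dx = (3x^2 - 11)/(2y)
Numerator: 3*12^2 - 11 = 421
Denominator: 2*39.95 = 79.9
dy/dx = 421/79.9 = 5.2691

5.2691


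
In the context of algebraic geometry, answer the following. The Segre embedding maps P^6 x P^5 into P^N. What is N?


The Segre embedding maps P^m x P^n into P^N via
all products of coordinates from each factor.
N = (m+1)(n+1) - 1
N = (6+1)(5+1) - 1
N = 7*6 - 1
N = 42 - 1 = 41

41


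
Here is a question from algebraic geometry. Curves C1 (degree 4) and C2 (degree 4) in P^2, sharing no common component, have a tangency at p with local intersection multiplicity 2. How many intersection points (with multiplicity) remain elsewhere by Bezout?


By Bezout's theorem, the total intersection number is d1 * d2.
Total = 4 * 4 = 16
Intersection multiplicity at p = 2
Remaining intersections = 16 - 2 = 14

14


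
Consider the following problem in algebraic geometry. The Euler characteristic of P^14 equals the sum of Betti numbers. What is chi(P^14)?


The complex projective space P^14 has one cell in each even real dimension 0, 2, ..., 28.
The cohomology groups are H^{2k}(P^14) = Z for k = 0,...,14, and 0 otherwise.
Euler characteristic = sum of Betti numbers = 1 per even-dimensional cohomology group.
chi(P^14) = 14 + 1 = 15

15


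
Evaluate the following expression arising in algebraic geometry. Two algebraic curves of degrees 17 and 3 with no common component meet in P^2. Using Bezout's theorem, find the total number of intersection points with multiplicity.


Bezout's theorem states the intersection count equals the product of degrees.
Intersection count = 17 * 3 = 51

51


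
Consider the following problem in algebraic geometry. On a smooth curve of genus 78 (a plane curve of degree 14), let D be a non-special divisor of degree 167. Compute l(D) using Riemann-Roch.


First, compute the genus of a smooth plane curve of degree 14:
g = (d-1)(d-2)/2 = (14-1)(14-2)/2 = 78
For a non-special divisor D (i.e., h^1(D) = 0), Riemann-Roch gives:
l(D) = deg(D) - g + 1
Since deg(D) = 167 >= 2g - 1 = 155, D is non-special.
l(D) = 167 - 78 + 1 = 90

90


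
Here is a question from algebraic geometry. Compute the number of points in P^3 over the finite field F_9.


P^3(F_9) has (q^(n+1) - 1)/(q - 1) points.
= 9^3 + 9^2 + 9^1 + 9^0
= 729 + 81 + 9 + 1
= 820

820


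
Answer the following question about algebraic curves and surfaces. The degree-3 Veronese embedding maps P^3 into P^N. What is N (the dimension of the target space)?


The Veronese embedding v_d: P^n -> P^N maps each point to all
degree-d monomials in n+1 homogeneous coordinates.
N = C(n+d, d) - 1
N = C(3+3, 3) - 1
N = C(6, 3) - 1
C(6, 3) = 20
N = 20 - 1 = 19

19


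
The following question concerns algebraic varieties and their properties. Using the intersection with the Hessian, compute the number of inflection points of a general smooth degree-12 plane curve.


For a general smooth plane curve C of degree d, the inflection points are
the intersection of C with its Hessian curve, which has degree 3(d-2).
By Bezout, the total intersection number is d * 3(d-2) = 12 * 30 = 360.
For a general curve every flex is ordinary, so each contributes
multiplicity 1 to C·Hess(C), and the number of distinct inflection
points is 3d(d-2).
Inflection points = 3*12*(12-2) = 3*12*10 = 360

360


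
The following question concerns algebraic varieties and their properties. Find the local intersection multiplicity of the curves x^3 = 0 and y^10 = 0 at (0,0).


The intersection multiplicity of V(x^a) and V(y^b) at the origin is:
I(O; V(x^3), V(y^10)) = dim_k(k[x,y]/(x^3, y^10))
A basis for k[x,y]/(x^3, y^10) is the set of monomials x^i * y^j
where 0 <= i < 3 and 0 <= j < 10.
The number of such monomials is 3 * 10 = 30

30


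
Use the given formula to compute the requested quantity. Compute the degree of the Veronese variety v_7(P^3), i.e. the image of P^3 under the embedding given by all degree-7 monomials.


The Veronese variety v_7(P^3) has degree d^r.
d^r = 7^3 = 343

343


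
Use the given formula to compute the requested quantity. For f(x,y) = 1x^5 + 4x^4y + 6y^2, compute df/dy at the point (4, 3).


df/dy = 4*x^4 + 2*6*y^1
At (4,3): 4*4^4 + 2*6*3^1
= 1024 + 36
= 1060

1060


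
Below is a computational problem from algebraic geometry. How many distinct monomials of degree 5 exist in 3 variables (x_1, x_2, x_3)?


The number of degree-5 monomials in 3 variables is C(d+n-1, n-1).
= C(5+3-1, 3-1) = C(7, 2)
= 21

21


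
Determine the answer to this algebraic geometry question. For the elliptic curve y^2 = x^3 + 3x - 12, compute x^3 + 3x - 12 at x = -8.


Compute x^3 + 3x - 12 at x = -8:
x^3 = (-8)^3 = -512
3*x = 3*(-8) = -24
Sum: -512 - 24 - 12 = -548

-548


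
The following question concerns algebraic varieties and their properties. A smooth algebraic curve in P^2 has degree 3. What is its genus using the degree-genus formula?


Using the genus formula for smooth plane curves:
g = (d-1)(d-2)/2
g = (3-1)(3-2)/2
g = 2*1/2
g = 2/2 = 1

1


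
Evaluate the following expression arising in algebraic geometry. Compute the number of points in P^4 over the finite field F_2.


P^4(F_2) has (q^(n+1) - 1)/(q - 1) points.
= 2^4 + 2^3 + 2^2 + 2^1 + 2^0
= 16 + 8 + 4 + 2 + 1
= 31

31


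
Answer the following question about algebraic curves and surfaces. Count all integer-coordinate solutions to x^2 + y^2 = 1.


Systematically check integer values of x where x^2 <= 1.
For each valid x, check if 1 - x^2 is a perfect square.
x=0: 1 - 0 = 1, sqrt = 1 (valid)
x=1: 1 - 1 = 0, sqrt = 0 (valid)
Total integer solutions found: 4

4


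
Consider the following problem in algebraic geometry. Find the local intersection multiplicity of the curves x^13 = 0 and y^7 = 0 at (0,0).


The intersection multiplicity of V(x^a) and V(y^b) at the origin is:
I(O; V(x^13), V(y^7)) = dim_k(k[x,y]/(x^13, y^7))
A basis for k[x,y]/(x^13, y^7) is the set of monomials x^i * y^j
where 0 <= i < 13 and 0 <= j < 7.
The number of such monomials is 13 * 7 = 91

91


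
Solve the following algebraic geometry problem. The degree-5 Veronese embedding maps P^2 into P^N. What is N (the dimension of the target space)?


The Veronese embedding v_d: P^n -> P^N maps each point to all
degree-d monomials in n+1 homogeneous coordinates.
N = C(n+d, d) - 1
N = C(2+5, 5) - 1
N = C(7, 5) - 1
C(7, 5) = 21
N = 21 - 1 = 20

20


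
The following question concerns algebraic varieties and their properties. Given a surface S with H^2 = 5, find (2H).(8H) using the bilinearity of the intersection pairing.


Using bilinearity of the intersection pairing on a surface S:
(aH).(bH) = ab * (H.H)
We have H^2 = 5.
D.E = (2H).(8H) = 2*8*5
= 16*5
= 80

80


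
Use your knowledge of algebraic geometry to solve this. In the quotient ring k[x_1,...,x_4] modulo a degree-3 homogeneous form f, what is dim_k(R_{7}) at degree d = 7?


For R = k[x_1,...,x_n]/(f) with f homogeneous of degree e:
The Hilbert series is (1 - t^e)/(1 - t)^n.
So h(d) = C(d+n-1, n-1) - C(d-e+n-1, n-1) for d >= e.
With n=4, e=3, d=7:
C(7+4-1, 4-1) = C(10, 3) = 120
C(7-3+4-1, 4-1) = C(7, 3) = 35
h(7) = 120 - 35 = 85

85


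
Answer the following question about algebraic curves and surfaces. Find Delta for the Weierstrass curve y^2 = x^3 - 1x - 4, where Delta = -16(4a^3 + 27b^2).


Compute each component:
4a^3 = 4*(-1)^3 = 4*(-1) = -4
27b^2 = 27*(-4)^2 = 27*16 = 432
4a^3 + 27b^2 = -4 + 432 = 428
Delta = -16*428 = -6848

-6848


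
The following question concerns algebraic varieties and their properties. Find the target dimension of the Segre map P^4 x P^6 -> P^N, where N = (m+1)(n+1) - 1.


The Segre embedding maps P^m x P^n into P^N via
all products of coordinates from each factor.
N = (m+1)(n+1) - 1
N = (4+1)(6+1) - 1
N = 5*7 - 1
N = 35 - 1 = 34

34


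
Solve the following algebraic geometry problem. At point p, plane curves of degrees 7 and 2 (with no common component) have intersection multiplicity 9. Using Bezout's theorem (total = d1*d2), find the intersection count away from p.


By Bezout's theorem, the total intersection number is d1 * d2.
Total = 7 * 2 = 14
Intersection multiplicity at p = 9
Remaining intersections = 14 - 9 = 5

5


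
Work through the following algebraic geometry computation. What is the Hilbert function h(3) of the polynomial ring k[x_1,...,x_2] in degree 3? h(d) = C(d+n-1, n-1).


The Hilbert function for the polynomial ring in 2 variables is:
h(d) = C(d+n-1, n-1)
h(3) = C(3+2-1, 2-1) = C(4, 1)
= 4! / (1! * 3!)
= 4

4


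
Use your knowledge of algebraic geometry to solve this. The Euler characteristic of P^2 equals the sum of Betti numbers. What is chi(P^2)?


The complex projective space P^2 has one cell in each even real dimension 0, 2, ..., 4.
The cohomology groups are H^{2k}(P^2) = Z for k = 0,...,2, and 0 otherwise.
Euler characteristic = sum of Betti numbers = 1 per even-dimensional cohomology group.
chi(P^2) = 2 + 1 = 3

3


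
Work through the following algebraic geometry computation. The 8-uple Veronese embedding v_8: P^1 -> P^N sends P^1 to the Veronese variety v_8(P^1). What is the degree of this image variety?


The Veronese variety v_8(P^1) has degree d^r.
d^r = 8^1 = 8

8


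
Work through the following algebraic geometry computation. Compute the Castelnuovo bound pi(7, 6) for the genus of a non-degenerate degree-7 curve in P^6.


Castelnuovo's bound: write d - 1 = m(r-1) + epsilon with 0 <= epsilon < r-1.
d - 1 = 7 - 1 = 6
r - 1 = 6 - 1 = 5
6 = 1*5 + 1, so m = 1, epsilon = 1
pi(d, r) = m(m-1)(r-1)/2 + m*epsilon
= 1*0*5/2 + 1*1
= 0/2 + 1
= 0 + 1 = 1

1


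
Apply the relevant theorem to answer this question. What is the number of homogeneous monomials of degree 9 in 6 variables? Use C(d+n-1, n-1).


The number of degree-9 monomials in 6 variables is C(d+n-1, n-1).
= C(9+6-1, 6-1) = C(14, 5)
= 2002

2002


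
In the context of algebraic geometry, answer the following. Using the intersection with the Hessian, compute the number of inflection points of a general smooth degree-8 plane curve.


For a general smooth plane curve C of degree d, the inflection points are
the intersection of C with its Hessian curve, which has degree 3(d-2).
By Bezout, the total intersection number is d * 3(d-2) = 8 * 18 = 144.
For a general curve every flex is ordinary, so each contributes
multiplicity 1 to C·Hess(C), and the number of distinct inflection
points is 3d(d-2).
Inflection points = 3*8*(8-2) = 3*8*6 = 144

144


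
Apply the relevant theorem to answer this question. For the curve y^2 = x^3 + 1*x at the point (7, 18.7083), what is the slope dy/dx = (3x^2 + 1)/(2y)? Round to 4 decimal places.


Using implicit differentiation of y^2 = x^3 + 1*x:
2y * dy/dx = 3x^2 + 1
dy/dx = (3x^2 + 1)/(2y)
Numerator: 3*7^2 + 1 = 148
Denominator: 2*18.7083 = 37.4166
dy/dx = 148/37.4166 = 3.9555

3.9555


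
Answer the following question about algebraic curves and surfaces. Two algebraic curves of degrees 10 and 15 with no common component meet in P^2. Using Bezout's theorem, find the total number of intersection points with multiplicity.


Bezout's theorem states the intersection count equals the product of degrees.
Intersection count = 10 * 15 = 150

150


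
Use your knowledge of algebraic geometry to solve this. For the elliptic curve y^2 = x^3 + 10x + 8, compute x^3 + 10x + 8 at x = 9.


Compute x^3 + 10x + 8 at x = 9:
x^3 = 9^3 = 729
10*x = 10*9 = 90
Sum: 729 + 90 + 8 = 827

827


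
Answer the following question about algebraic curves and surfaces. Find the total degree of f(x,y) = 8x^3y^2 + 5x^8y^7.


Examine each term for its total degree (sum of exponents).
  Term '8x^3y^2' has total degree 3+2 = 5.
  Term '5x^8y^7' has total degree 8+7 = 15.
The maximum total degree among all terms is 15.

15


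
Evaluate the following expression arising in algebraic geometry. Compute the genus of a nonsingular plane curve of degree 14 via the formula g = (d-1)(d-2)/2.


Using the genus formula for smooth plane curves:
g = (d-1)(d-2)/2
g = (14-1)(14-2)/2
g = 13*12/2
g = 156/2 = 78

78


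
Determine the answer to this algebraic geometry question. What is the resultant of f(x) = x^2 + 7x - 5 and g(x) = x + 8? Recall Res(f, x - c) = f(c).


For Res(f, x - c), we evaluate f at x = c.
f(-8) = (-8)^2 + 7*(-8) - 5
= 64 - 56 - 5
= 8 - 5 = 3
Res(f, g) = 3

3


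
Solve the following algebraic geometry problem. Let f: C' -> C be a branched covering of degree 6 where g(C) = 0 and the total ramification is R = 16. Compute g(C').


Riemann-Hurwitz formula: 2g' - 2 = d(2g - 2) + R
Given: d = 6, g = 0, R = 16
2g' - 2 = 6*(2*0 - 2) + 16
2g' - 2 = 6*(-2) + 16
2g' - 2 = -12 + 16 = 4
2g' = 6
g' = 3

3


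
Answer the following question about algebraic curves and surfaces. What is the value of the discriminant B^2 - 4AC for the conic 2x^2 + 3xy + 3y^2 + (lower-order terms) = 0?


The discriminant of a conic Ax^2 + Bxy + Cy^2 + ... = 0 is B^2 - 4AC.
B^2 = 3^2 = 9
4AC = 4*2*3 = 24
Discriminant = 9 - 24 = -15

-15


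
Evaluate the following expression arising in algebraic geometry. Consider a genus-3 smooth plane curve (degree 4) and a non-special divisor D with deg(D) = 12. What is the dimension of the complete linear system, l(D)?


First, compute the genus of a smooth plane curve of degree 4:
g = (d-1)(d-2)/2 = (4-1)(4-2)/2 = 3
For a non-special divisor D (i.e., h^1(D) = 0), Riemann-Roch gives:
l(D) = deg(D) - g + 1
Since deg(D) = 12 >= 2g - 1 = 5, D is non-special.
l(D) = 12 - 3 + 1 = 10

10


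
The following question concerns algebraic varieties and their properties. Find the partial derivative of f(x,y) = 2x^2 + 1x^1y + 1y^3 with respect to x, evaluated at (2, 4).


df/dx = 2*2*x^1 + 1*1*x^0*y
At (2,4): 2*2*2^1 + 1*1*2^0*4
= 8 + 4
= 12

12


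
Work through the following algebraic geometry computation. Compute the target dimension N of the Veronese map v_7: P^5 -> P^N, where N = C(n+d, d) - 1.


The Veronese embedding v_d: P^n -> P^N maps each point to all
degree-d monomials in n+1 homogeneous coordinates.
N = C(n+d, d) - 1
N = C(5+7, 7) - 1
N = C(12, 7) - 1
C(12, 7) = 792
N = 792 - 1 = 791

791


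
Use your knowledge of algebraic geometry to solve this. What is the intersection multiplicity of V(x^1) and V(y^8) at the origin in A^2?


The intersection multiplicity of V(x^a) and V(y^b) at the origin is:
I(O; V(x^1), V(y^8)) = dim_k(k[x,y]/(x^1, y^8))
A basis for k[x,y]/(x^1, y^8) is the set of monomials x^i * y^j
where 0 <= i < 1 and 0 <= j < 8.
The number of such monomials is 1 * 8 = 8

8


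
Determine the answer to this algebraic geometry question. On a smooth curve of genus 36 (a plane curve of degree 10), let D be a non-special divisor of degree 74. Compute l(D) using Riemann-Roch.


First, compute the genus of a smooth plane curve of degree 10:
g = (d-1)(d-2)/2 = (10-1)(10-2)/2 = 36
For a non-special divisor D (i.e., h^1(D) = 0), Riemann-Roch gives:
l(D) = deg(D) - g + 1
Since deg(D) = 74 >= 2g - 1 = 71, D is non-special.
l(D) = 74 - 36 + 1 = 39

39


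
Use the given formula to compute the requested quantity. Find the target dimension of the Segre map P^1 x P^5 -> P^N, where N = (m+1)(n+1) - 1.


The Segre embedding maps P^m x P^n into P^N via
all products of coordinates from each factor.
N = (m+1)(n+1) - 1
N = (1+1)(5+1) - 1
N = 2*6 - 1
N = 12 - 1 = 11

11


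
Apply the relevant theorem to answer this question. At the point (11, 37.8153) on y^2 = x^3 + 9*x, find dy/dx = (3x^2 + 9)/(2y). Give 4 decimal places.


Using implicit differentiation of y^2 = x^3 + 9*x:
2y * dy/dx = 3x^2 + 9
dy/dx = (3x^2 + 9)/(2y)
Numerator: 3*11^2 + 9 = 372
Denominator: 2*37.8153 = 75.6306
dy/dx = 372/75.6306 = 4.9186

4.9186


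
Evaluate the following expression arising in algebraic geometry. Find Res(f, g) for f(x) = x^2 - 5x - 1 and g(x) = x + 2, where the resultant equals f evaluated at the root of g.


For Res(f, x - c), we evaluate f at x = c.
f(-2) = (-2)^2 - 5*(-2) - 1
= 4 + 10 - 1
= 14 - 1 = 13
Res(f, g) = 13

13


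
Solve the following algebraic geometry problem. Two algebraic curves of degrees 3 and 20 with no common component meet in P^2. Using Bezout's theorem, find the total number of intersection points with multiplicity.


Bezout's theorem states the intersection count equals the product of degrees.
Intersection count = 3 * 20 = 60

60


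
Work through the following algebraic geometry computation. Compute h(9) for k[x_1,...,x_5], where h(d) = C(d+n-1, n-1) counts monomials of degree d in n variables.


The Hilbert function for the polynomial ring in 5 variables is:
h(d) = C(d+n-1, n-1)
h(9) = C(9+5-1, 5-1) = C(13, 4)
= 13! / (4! * 9!)
= 715

715


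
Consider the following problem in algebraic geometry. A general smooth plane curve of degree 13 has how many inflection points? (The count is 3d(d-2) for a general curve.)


For a general smooth plane curve C of degree d, the inflection points are
the intersection of C with its Hessian curve, which has degree 3(d-2).
By Bezout, the total intersection number is d * 3(d-2) = 13 * 33 = 429.
For a general curve every flex is ordinary, so each contributes
multiplicity 1 to C·Hess(C), and the number of distinct inflection
points is 3d(d-2).
Inflection points = 3*13*(13-2) = 3*13*11 = 429

429


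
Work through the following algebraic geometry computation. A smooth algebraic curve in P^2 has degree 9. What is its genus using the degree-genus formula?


Using the genus formula for smooth plane curves:
g = (d-1)(d-2)/2
g = (9-1)(9-2)/2
g = 8*7/2
g = 56/2 = 28

28


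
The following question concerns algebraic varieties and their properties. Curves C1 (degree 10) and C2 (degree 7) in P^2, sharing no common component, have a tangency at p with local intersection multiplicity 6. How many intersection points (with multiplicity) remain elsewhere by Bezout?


By Bezout's theorem, the total intersection number is d1 * d2.
Total = 10 * 7 = 70
Intersection multiplicity at p = 6
Remaining intersections = 70 - 6 = 64

64


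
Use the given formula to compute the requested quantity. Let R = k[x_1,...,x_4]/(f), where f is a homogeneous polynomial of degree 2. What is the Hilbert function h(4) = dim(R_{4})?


For R = k[x_1,...,x_n]/(f) with f homogeneous of degree e:
The Hilbert series is (1 - t^e)/(1 - t)^n.
So h(d) = C(d+n-1, n-1) - C(d-e+n-1, n-1) for d >= e.
With n=4, e=2, d=4:
C(4+4-1, 4-1) = C(7, 3) = 35
C(4-2+4-1, 4-1) = C(5, 3) = 10
h(4) = 35 - 10 = 25

25


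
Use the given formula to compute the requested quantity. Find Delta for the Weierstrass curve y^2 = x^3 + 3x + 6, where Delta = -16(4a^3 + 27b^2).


Compute each component:
4a^3 = 4*3^3 = 4*27 = 108
27b^2 = 27*6^2 = 27*36 = 972
4a^3 + 27b^2 = 108 + 972 = 1080
Delta = -16*1080 = -17280

-17280


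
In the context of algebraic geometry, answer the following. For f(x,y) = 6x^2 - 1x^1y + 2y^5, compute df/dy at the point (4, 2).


df/dy = (-1)*x^1 + 5*2*y^4
At (4,2): (-1)*4^1 + 5*2*2^4
= -4 + 160
= 156

156


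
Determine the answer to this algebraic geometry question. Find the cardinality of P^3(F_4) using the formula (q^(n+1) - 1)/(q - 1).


P^3(F_4) has (q^(n+1) - 1)/(q - 1) points.
= 4^3 + 4^2 + 4^1 + 4^0
= 64 + 16 + 4 + 1
= 85

85


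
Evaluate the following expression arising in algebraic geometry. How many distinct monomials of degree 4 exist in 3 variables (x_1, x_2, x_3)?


The number of degree-4 monomials in 3 variables is C(d+n-1, n-1).
= C(4+3-1, 3-1) = C(6, 2)
= 15

15


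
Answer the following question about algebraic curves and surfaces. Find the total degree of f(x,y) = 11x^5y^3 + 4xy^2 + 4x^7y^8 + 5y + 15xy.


Examine each term for its total degree (sum of exponents).
  Term '11x^5y^3' has total degree 5+3 = 8.
  Term '4xy^2' has total degree 1+2 = 3.
  Term '4x^7y^8' has total degree 7+8 = 15.
  Term '5y' has total degree 0+1 = 1.
  Term '15xy' has total degree 1+1 = 2.
The maximum total degree among all terms is 15.

15


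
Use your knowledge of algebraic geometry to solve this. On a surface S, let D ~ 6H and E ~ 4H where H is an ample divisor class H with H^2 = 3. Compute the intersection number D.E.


Using bilinearity of the intersection pairing on a surface S:
(aH).(bH) = ab * (H.H)
We have H^2 = 3.
D.E = (6H).(4H) = 6*4*3
= 24*3
= 72

72


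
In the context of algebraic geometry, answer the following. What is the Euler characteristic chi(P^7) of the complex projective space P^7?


The complex projective space P^7 has one cell in each even real dimension 0, 2, ..., 14.
The cohomology groups are H^{2k}(P^7) = Z for k = 0,...,7, and 0 otherwise.
Euler characteristic = sum of Betti numbers = 1 per even-dimensional cohomology group.
chi(P^7) = 7 + 1 = 8

8


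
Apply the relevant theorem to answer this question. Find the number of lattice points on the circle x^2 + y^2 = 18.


Systematically check integer values of x where x^2 <= 18.
For each valid x, check if 18 - x^2 is a perfect square.
x=3: 18 - 9 = 9, sqrt = 3 (valid)
Total integer solutions found: 4

4
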